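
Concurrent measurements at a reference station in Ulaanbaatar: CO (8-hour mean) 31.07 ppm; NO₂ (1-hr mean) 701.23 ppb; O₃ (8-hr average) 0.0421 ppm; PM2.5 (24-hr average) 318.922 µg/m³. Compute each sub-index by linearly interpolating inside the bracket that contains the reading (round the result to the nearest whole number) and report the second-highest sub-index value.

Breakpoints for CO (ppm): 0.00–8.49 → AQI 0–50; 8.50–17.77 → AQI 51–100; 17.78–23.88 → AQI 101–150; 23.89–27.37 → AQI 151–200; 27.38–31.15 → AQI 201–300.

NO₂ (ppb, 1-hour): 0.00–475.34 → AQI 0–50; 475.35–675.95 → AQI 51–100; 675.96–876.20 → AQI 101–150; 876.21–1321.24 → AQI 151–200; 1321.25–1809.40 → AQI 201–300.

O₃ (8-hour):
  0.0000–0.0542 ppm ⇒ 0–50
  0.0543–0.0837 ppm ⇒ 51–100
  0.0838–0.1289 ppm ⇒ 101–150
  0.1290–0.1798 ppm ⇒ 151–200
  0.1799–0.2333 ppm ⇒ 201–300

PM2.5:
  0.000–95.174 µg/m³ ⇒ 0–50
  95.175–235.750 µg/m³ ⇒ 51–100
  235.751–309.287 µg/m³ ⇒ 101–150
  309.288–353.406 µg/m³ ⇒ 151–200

CO: 31.07 lies in 27.38–31.15, so I_lo=201, I_hi=300, C_lo=27.38, C_hi=31.15.
(300−201)/(31.15−27.38) × (31.07−27.38) + 201 = 99/3.77 × 3.69 + 201 ≈ 297.90 → 298.
NO₂: 701.23 lies in 675.96–876.20, so I_lo=101, I_hi=150, C_lo=675.96, C_hi=876.20.
(150−101)/(876.20−675.96) × (701.23−675.96) + 101 = 49/200.24 × 25.27 + 101 ≈ 107.18 → 107.
O₃: 0.0421 lies in 0.0000–0.0542, so I_lo=0, I_hi=50, C_lo=0.0000, C_hi=0.0542.
(50−0)/(0.0542−0.0000) × (0.0421−0.0000) + 0 = 50/0.0542 × 0.0421 + 0 ≈ 38.84 → 39.
PM2.5 318.922: bracket 309.288–353.406 → index 151–200; slope 49/44.118, offset 9.634.
AQI = 151 + 49/44.118·9.634 ≈ 161.70 ⇒ 162.
Sub-indices: CO→298, NO₂→107, O₃→39, PM2.5→162. Ranked high→low: 298, 162, 107, 39. Second-highest sub-index = 162.

162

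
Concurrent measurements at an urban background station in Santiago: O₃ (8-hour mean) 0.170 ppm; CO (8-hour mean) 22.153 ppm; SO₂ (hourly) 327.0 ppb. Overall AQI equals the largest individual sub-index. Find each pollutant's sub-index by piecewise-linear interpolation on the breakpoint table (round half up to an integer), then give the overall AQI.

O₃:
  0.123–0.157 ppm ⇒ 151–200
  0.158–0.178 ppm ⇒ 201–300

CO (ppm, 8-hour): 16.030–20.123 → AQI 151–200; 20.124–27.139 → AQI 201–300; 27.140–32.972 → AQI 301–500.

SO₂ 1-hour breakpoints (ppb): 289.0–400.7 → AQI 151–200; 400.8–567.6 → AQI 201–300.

O₃ 0.170: bracket 0.158–0.178 → index 201–300; slope 99/0.020, offset 0.012.
AQI = 201 + 99/0.020·0.012 ≈ 260.40 ⇒ 260.
CO: 22.153 lies in 20.124–27.139, so I_lo=201, I_hi=300, C_lo=20.124, C_hi=27.139.
(300−201)/(27.139−20.124) × (22.153−20.124) + 201 = 99/7.015 × 2.029 + 201 ≈ 229.63 → 230.
SO₂ 327.0: bracket 289.0–400.7 → index 151–200; slope 49/111.7, offset 38.0.
AQI = 151 + 49/111.7·38.0 ≈ 167.67 ⇒ 168.
Sub-indices: O₃→260, CO→230, SO₂→168. Overall AQI = max = 260; dominant pollutant is O₃.

260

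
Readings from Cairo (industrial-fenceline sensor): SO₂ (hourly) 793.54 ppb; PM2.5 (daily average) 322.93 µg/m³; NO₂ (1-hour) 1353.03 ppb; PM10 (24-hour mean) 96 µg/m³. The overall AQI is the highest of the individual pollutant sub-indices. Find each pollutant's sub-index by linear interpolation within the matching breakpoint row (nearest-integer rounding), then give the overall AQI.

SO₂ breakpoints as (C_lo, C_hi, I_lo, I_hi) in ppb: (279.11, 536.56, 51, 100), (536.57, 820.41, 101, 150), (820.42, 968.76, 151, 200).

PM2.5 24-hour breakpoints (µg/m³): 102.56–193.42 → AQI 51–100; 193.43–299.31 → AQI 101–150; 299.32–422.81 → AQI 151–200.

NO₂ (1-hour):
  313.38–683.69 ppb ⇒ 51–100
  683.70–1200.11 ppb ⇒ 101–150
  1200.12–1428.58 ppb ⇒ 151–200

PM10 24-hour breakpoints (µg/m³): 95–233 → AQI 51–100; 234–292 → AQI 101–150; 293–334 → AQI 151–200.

SO₂: 793.54 lies in 536.57–820.41, so I_lo=101, I_hi=150, C_lo=536.57, C_hi=820.41.
(150−101)/(820.41−536.57) × (793.54−536.57) + 101 = 49/283.84 × 256.97 + 101 ≈ 145.36 → 145.
PM2.5 322.93: bracket 299.32–422.81 → index 151–200; slope 49/123.49, offset 23.61.
AQI = 151 + 49/123.49·23.61 ≈ 160.37 ⇒ 160.
NO₂ 1353.03: bracket 1200.12–1428.58 → index 151–200; slope 49/228.46, offset 152.91.
AQI = 151 + 49/228.46·152.91 ≈ 183.80 ⇒ 184.
PM10: 96 ∈ [95, 233] ↔ index [51, 100].
51 + (96−95)·(100−51)/(233−95) = 51 + 1·49/138 ≈ 51.36, so AQI = 51.
Sub-indices: SO₂→145, PM2.5→160, NO₂→184, PM10→51. Overall AQI = max = 184; dominant pollutant is NO₂.

184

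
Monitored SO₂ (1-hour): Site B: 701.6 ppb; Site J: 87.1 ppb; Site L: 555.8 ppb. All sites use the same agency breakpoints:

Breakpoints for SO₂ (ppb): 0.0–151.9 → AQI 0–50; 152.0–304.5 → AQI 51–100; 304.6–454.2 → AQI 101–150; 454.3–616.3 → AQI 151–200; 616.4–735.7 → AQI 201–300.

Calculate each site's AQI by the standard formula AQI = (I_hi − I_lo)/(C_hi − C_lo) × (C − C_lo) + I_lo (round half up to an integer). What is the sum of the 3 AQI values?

Site B: 701.6 lies in 616.4–735.7, so I_lo=201, I_hi=300, C_lo=616.4, C_hi=735.7.
(300−201)/(735.7−616.4) × (701.6−616.4) + 201 = 99/119.3 × 85.2 + 201 ≈ 271.70 → 272.
Site J: 87.1 ∈ [0.0, 151.9] ↔ index [0, 50].
0 + (87.1−0.0)·(50−0)/(151.9−0.0) = 0 + 87.1·50/151.9 ≈ 28.67, so AQI = 29.
Site L: 555.8 lies in 454.3–616.3, so I_lo=151, I_hi=200, C_lo=454.3, C_hi=616.3.
(200−151)/(616.3−454.3) × (555.8−454.3) + 151 = 49/162.0 × 101.5 + 151 ≈ 181.70 → 182.
AQIs: Site B=272, Site J=29, Site L=182. Sum = 272 + 29 + 182 = 483.

483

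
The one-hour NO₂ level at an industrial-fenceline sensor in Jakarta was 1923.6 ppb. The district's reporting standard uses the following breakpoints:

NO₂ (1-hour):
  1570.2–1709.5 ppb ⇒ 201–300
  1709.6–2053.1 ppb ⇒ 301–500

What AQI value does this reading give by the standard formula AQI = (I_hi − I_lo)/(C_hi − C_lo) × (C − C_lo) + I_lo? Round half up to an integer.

425

NO₂: row 1709.6–2053.1 (AQI 301–500). (500−301)·(1923.6−1709.6)/(2053.1−1709.6) + 301 = 199·214.0/343.5 + 301 ≈ 424.98 → 425.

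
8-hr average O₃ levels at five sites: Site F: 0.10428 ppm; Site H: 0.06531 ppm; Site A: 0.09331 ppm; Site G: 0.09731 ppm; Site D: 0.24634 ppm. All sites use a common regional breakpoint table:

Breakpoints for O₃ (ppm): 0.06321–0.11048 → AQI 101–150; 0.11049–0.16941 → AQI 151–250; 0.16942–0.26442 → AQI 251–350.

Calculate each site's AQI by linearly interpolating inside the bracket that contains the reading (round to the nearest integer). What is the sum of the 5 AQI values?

Site F: 0.10428 ∈ [0.06321, 0.11048] ↔ index [101, 150].
101 + (0.10428−0.06321)·(150−101)/(0.11048−0.06321) = 101 + 0.04107·49/0.04727 ≈ 143.57, so AQI = 144.
Site H: row 0.06321–0.11048 (AQI 101–150). (150−101)·(0.06531−0.06321)/(0.11048−0.06321) + 101 = 49·0.00210/0.04727 + 101 ≈ 103.18 → 103.
Site A: 0.09331 ∈ [0.06321, 0.11048] ↔ index [101, 150].
101 + (0.09331−0.06321)·(150−101)/(0.11048−0.06321) = 101 + 0.03010·49/0.04727 ≈ 132.20, so AQI = 132.
Site G: 0.09731 lies in 0.06321–0.11048, so I_lo=101, I_hi=150, C_lo=0.06321, C_hi=0.11048.
(150−101)/(0.11048−0.06321) × (0.09731−0.06321) + 101 = 49/0.04727 × 0.03410 + 101 ≈ 136.35 → 136.
Site D: 0.24634 lies in 0.16942–0.26442, so I_lo=251, I_hi=350, C_lo=0.16942, C_hi=0.26442.
(350−251)/(0.26442−0.16942) × (0.24634−0.16942) + 251 = 99/0.09500 × 0.07692 + 251 ≈ 331.16 → 331.
AQIs: Site F=144, Site H=103, Site A=132, Site G=136, Site D=331. Sum = 144 + 103 + 132 + 136 + 331 = 846.

846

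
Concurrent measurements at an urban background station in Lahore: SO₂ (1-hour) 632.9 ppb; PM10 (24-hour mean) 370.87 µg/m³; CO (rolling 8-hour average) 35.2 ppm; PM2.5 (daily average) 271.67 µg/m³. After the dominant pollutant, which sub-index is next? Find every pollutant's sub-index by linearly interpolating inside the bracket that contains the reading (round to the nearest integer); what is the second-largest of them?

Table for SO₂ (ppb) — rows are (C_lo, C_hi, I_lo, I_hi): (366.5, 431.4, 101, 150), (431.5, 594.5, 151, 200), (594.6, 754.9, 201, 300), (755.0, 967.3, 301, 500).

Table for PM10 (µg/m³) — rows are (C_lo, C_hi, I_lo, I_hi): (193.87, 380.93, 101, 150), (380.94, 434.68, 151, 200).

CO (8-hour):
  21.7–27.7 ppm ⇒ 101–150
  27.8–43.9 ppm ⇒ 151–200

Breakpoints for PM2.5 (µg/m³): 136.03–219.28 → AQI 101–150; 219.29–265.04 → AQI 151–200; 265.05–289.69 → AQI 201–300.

SO₂: row 594.6–754.9 (AQI 201–300). (300−201)·(632.9−594.6)/(754.9−594.6) + 201 = 99·38.3/160.3 + 201 ≈ 224.65 → 225.
PM10: 370.87 ∈ [193.87, 380.93] ↔ index [101, 150].
101 + (370.87−193.87)·(150−101)/(380.93−193.87) = 101 + 177.00·49/187.06 ≈ 147.36, so AQI = 147.
CO: 35.2 ∈ [27.8, 43.9] ↔ index [151, 200].
151 + (35.2−27.8)·(200−151)/(43.9−27.8) = 151 + 7.4·49/16.1 ≈ 173.52, so AQI = 174.
PM2.5 271.67: bracket 265.05–289.69 → index 201–300; slope 99/24.64, offset 6.62.
AQI = 201 + 99/24.64·6.62 ≈ 227.60 ⇒ 228.
Sub-indices: SO₂→225, PM10→147, CO→174, PM2.5→228. Ranked high→low: 228, 225, 174, 147. Second-highest sub-index = 225.

225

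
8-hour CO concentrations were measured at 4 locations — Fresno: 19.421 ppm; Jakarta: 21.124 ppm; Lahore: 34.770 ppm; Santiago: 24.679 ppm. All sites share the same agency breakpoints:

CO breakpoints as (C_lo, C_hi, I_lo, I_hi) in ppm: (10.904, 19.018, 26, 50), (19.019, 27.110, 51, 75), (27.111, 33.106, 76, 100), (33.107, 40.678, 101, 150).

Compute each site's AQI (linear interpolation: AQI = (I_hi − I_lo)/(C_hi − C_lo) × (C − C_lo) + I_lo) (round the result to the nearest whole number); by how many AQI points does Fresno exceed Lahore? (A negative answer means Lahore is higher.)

-60

Fresno: row 19.019–27.110 (AQI 51–75). (75−51)·(19.421−19.019)/(27.110−19.019) + 51 = 24·0.402/8.091 + 51 ≈ 52.19 → 52.
Jakarta: row 19.019–27.110 (AQI 51–75). (75−51)·(21.124−19.019)/(27.110−19.019) + 51 = 24·2.105/8.091 + 51 ≈ 57.24 → 57.
Lahore 34.770: bracket 33.107–40.678 → index 101–150; slope 49/7.571, offset 1.663.
AQI = 101 + 49/7.571·1.663 ≈ 111.76 ⇒ 112.
Santiago 24.679: bracket 19.019–27.110 → index 51–75; slope 24/8.091, offset 5.660.
AQI = 51 + 24/8.091·5.660 ≈ 67.79 ⇒ 68.
AQIs: Fresno=52, Jakarta=57, Lahore=112, Santiago=68. Fresno (52) − Lahore (112) = -60.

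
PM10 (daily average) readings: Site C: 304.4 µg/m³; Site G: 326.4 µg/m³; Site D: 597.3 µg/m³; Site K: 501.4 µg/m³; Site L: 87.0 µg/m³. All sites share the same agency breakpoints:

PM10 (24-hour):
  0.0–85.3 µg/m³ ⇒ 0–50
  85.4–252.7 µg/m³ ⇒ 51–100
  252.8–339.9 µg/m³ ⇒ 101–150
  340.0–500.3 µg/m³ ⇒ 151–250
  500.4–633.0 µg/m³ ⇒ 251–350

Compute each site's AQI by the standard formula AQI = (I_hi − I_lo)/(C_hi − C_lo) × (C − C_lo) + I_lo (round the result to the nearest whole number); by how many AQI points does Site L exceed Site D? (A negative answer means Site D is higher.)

Site C: 304.4 lies in 252.8–339.9, so I_lo=101, I_hi=150, C_lo=252.8, C_hi=339.9.
(150−101)/(339.9−252.8) × (304.4−252.8) + 101 = 49/87.1 × 51.6 + 101 ≈ 130.03 → 130.
Site G: 326.4 lies in 252.8–339.9, so I_lo=101, I_hi=150, C_lo=252.8, C_hi=339.9.
(150−101)/(339.9−252.8) × (326.4−252.8) + 101 = 49/87.1 × 73.6 + 101 ≈ 142.41 → 142.
Site D 597.3: bracket 500.4–633.0 → index 251–350; slope 99/132.6, offset 96.9.
AQI = 251 + 99/132.6·96.9 ≈ 323.35 ⇒ 323.
Site K: 501.4 lies in 500.4–633.0, so I_lo=251, I_hi=350, C_lo=500.4, C_hi=633.0.
(350−251)/(633.0−500.4) × (501.4−500.4) + 251 = 99/132.6 × 1.0 + 251 ≈ 251.75 → 252.
Site L 87.0: bracket 85.4–252.7 → index 51–100; slope 49/167.3, offset 1.6.
AQI = 51 + 49/167.3·1.6 ≈ 51.47 ⇒ 51.
AQIs: Site C=130, Site G=142, Site D=323, Site K=252, Site L=51. Site L (51) − Site D (323) = -272.

-272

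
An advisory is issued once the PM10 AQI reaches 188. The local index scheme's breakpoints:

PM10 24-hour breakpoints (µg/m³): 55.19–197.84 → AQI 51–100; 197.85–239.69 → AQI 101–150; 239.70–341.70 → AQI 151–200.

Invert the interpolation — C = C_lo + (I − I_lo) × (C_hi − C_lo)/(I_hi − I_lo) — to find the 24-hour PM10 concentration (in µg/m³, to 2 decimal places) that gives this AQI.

316.72

AQI 188 lies in the 151–200 band, which corresponds to 239.70–341.70 µg/m³.
C = 239.70 + (188−151)×(341.70−239.70)/(200−151) = 239.70 + 37×102.00/49 ≈ 316.7204 µg/m³ → 316.72 µg/m³ to 2 dp.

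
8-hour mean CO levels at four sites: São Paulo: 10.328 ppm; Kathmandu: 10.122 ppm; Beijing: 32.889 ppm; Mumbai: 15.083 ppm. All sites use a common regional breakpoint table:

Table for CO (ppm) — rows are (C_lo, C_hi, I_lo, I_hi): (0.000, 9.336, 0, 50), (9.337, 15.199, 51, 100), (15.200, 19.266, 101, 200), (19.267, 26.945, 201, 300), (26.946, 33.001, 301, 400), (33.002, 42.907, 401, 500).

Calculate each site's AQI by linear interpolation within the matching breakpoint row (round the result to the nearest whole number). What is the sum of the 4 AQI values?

São Paulo: 10.328 lies in 9.337–15.199, so I_lo=51, I_hi=100, C_lo=9.337, C_hi=15.199.
(100−51)/(15.199−9.337) × (10.328−9.337) + 51 = 49/5.862 × 0.991 + 51 ≈ 59.28 → 59.
Kathmandu 10.122: bracket 9.337–15.199 → index 51–100; slope 49/5.862, offset 0.785.
AQI = 51 + 49/5.862·0.785 ≈ 57.56 ⇒ 58.
Beijing 32.889: bracket 26.946–33.001 → index 301–400; slope 99/6.055, offset 5.943.
AQI = 301 + 99/6.055·5.943 ≈ 398.17 ⇒ 398.
Mumbai 15.083: bracket 9.337–15.199 → index 51–100; slope 49/5.862, offset 5.746.
AQI = 51 + 49/5.862·5.746 ≈ 99.03 ⇒ 99.
AQIs: São Paulo=59, Kathmandu=58, Beijing=398, Mumbai=99. Sum = 59 + 58 + 398 + 99 = 614.

614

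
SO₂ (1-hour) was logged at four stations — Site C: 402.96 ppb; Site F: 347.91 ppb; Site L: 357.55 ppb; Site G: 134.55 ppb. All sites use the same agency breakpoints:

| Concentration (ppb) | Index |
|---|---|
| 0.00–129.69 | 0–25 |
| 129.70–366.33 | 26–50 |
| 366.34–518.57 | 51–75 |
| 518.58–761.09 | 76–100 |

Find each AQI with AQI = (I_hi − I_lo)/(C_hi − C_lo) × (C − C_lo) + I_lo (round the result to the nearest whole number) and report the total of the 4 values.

180

Site C: 402.96 ∈ [366.34, 518.57] ↔ index [51, 75].
51 + (402.96−366.34)·(75−51)/(518.57−366.34) = 51 + 36.62·24/152.23 ≈ 56.77, so AQI = 57.
Site F: row 129.70–366.33 (AQI 26–50). (50−26)·(347.91−129.70)/(366.33−129.70) + 26 = 24·218.21/236.63 + 26 ≈ 48.13 → 48.
Site L 357.55: bracket 129.70–366.33 → index 26–50; slope 24/236.63, offset 227.85.
AQI = 26 + 24/236.63·227.85 ≈ 49.11 ⇒ 49.
Site G: 134.55 ∈ [129.70, 366.33] ↔ index [26, 50].
26 + (134.55−129.70)·(50−26)/(366.33−129.70) = 26 + 4.85·24/236.63 ≈ 26.49, so AQI = 26.
AQIs: Site C=57, Site F=48, Site L=49, Site G=26. Sum = 57 + 48 + 49 + 26 = 180.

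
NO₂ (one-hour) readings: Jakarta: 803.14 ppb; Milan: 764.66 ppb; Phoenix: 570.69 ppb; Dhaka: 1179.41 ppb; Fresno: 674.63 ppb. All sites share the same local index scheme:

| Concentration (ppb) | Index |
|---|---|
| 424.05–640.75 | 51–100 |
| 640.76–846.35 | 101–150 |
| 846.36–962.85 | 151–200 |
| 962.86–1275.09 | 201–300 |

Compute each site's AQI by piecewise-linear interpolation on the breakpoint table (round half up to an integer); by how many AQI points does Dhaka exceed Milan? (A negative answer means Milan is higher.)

Jakarta: 803.14 lies in 640.76–846.35, so I_lo=101, I_hi=150, C_lo=640.76, C_hi=846.35.
(150−101)/(846.35−640.76) × (803.14−640.76) + 101 = 49/205.59 × 162.38 + 101 ≈ 139.70 → 140.
Milan: 764.66 lies in 640.76–846.35, so I_lo=101, I_hi=150, C_lo=640.76, C_hi=846.35.
(150−101)/(846.35−640.76) × (764.66−640.76) + 101 = 49/205.59 × 123.90 + 101 ≈ 130.53 → 131.
Phoenix: 570.69 ∈ [424.05, 640.75] ↔ index [51, 100].
51 + (570.69−424.05)·(100−51)/(640.75−424.05) = 51 + 146.64·49/216.70 ≈ 84.16, so AQI = 84.
Dhaka: 1179.41 lies in 962.86–1275.09, so I_lo=201, I_hi=300, C_lo=962.86, C_hi=1275.09.
(300−201)/(1275.09−962.86) × (1179.41−962.86) + 201 = 99/312.23 × 216.55 + 201 ≈ 269.66 → 270.
Fresno 674.63: bracket 640.76–846.35 → index 101–150; slope 49/205.59, offset 33.87.
AQI = 101 + 49/205.59·33.87 ≈ 109.07 ⇒ 109.
AQIs: Jakarta=140, Milan=131, Phoenix=84, Dhaka=270, Fresno=109. Dhaka (270) − Milan (131) = 139.

139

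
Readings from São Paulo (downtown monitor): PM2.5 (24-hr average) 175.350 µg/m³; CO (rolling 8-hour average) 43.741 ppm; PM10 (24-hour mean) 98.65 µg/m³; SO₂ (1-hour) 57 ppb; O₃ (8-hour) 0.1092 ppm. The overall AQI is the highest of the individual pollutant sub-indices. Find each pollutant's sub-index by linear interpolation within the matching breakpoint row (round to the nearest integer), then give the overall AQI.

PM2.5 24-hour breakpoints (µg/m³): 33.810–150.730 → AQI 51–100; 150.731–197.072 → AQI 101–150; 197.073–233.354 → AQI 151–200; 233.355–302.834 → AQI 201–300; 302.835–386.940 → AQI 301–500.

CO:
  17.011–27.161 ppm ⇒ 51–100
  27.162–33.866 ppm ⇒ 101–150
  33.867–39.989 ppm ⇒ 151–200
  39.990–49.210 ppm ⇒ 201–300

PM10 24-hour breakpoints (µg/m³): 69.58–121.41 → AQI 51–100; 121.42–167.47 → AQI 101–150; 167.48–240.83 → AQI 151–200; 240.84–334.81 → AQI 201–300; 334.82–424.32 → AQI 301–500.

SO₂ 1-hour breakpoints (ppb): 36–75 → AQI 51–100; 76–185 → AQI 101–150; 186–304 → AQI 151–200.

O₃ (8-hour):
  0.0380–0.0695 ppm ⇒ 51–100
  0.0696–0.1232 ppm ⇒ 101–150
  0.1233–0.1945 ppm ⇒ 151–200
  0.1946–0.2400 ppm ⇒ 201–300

PM2.5: 175.350 lies in 150.731–197.072, so I_lo=101, I_hi=150, C_lo=150.731, C_hi=197.072.
(150−101)/(197.072−150.731) × (175.350−150.731) + 101 = 49/46.341 × 24.619 + 101 ≈ 127.03 → 127.
CO: 43.741 lies in 39.990–49.210, so I_lo=201, I_hi=300, C_lo=39.990, C_hi=49.210.
(300−201)/(49.210−39.990) × (43.741−39.990) + 201 = 99/9.220 × 3.751 + 201 ≈ 241.28 → 241.
PM10: 98.65 lies in 69.58–121.41, so I_lo=51, I_hi=100, C_lo=69.58, C_hi=121.41.
(100−51)/(121.41−69.58) × (98.65−69.58) + 51 = 49/51.83 × 29.07 + 51 ≈ 78.48 → 78.
SO₂: row 36–75 (AQI 51–100). (100−51)·(57−36)/(75−36) + 51 = 49·21/39 + 51 ≈ 77.38 → 77.
O₃ 0.1092: bracket 0.0696–0.1232 → index 101–150; slope 49/0.0536, offset 0.0396.
AQI = 101 + 49/0.0536·0.0396 ≈ 137.20 ⇒ 137.
Sub-indices: PM2.5→127, CO→241, PM10→78, SO₂→77, O₃→137. Overall AQI = max = 241; dominant pollutant is CO.

241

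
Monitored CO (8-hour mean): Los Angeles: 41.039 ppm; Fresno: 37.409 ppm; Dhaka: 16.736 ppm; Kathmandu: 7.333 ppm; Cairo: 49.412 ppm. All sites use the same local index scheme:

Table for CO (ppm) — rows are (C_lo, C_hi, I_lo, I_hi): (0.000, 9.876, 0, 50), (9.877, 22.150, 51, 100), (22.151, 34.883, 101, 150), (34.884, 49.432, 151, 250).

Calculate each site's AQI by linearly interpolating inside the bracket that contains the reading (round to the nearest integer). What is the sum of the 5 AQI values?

726

Los Angeles: 41.039 lies in 34.884–49.432, so I_lo=151, I_hi=250, C_lo=34.884, C_hi=49.432.
(250−151)/(49.432−34.884) × (41.039−34.884) + 151 = 99/14.548 × 6.155 + 151 ≈ 192.89 → 193.
Fresno 37.409: bracket 34.884–49.432 → index 151–250; slope 99/14.548, offset 2.525.
AQI = 151 + 99/14.548·2.525 ≈ 168.18 ⇒ 168.
Dhaka: 16.736 ∈ [9.877, 22.150] ↔ index [51, 100].
51 + (16.736−9.877)·(100−51)/(22.150−9.877) = 51 + 6.859·49/12.273 ≈ 78.38, so AQI = 78.
Kathmandu: row 0.000–9.876 (AQI 0–50). (50−0)·(7.333−0.000)/(9.876−0.000) + 0 = 50·7.333/9.876 + 0 ≈ 37.13 → 37.
Cairo 49.412: bracket 34.884–49.432 → index 151–250; slope 99/14.548, offset 14.528.
AQI = 151 + 99/14.548·14.528 ≈ 249.86 ⇒ 250.
AQIs: Los Angeles=193, Fresno=168, Dhaka=78, Kathmandu=37, Cairo=250. Sum = 193 + 168 + 78 + 37 + 250 = 726.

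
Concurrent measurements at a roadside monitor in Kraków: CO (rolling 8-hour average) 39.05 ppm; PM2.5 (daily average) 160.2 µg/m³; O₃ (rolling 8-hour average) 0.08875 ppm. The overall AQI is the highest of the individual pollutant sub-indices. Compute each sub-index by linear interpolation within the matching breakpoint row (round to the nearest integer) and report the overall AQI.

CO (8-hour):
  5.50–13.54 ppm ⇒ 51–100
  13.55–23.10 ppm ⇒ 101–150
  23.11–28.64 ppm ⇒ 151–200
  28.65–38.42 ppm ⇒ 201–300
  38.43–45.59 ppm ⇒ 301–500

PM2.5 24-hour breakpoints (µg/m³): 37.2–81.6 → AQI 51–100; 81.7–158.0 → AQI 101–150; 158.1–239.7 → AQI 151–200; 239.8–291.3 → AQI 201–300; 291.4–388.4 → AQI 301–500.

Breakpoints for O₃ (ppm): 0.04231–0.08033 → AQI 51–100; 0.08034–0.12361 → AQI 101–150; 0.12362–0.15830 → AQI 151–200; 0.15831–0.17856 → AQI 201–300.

CO: row 38.43–45.59 (AQI 301–500). (500−301)·(39.05−38.43)/(45.59−38.43) + 301 = 199·0.62/7.16 + 301 ≈ 318.23 → 318.
PM2.5: 160.2 lies in 158.1–239.7, so I_lo=151, I_hi=200, C_lo=158.1, C_hi=239.7.
(200−151)/(239.7−158.1) × (160.2−158.1) + 151 = 49/81.6 × 2.1 + 151 ≈ 152.26 → 152.
O₃ 0.08875: bracket 0.08034–0.12361 → index 101–150; slope 49/0.04327, offset 0.00841.
AQI = 101 + 49/0.04327·0.00841 ≈ 110.52 ⇒ 111.
Sub-indices: CO→318, PM2.5→152, O₃→111. Overall AQI = max = 318; dominant pollutant is CO.

318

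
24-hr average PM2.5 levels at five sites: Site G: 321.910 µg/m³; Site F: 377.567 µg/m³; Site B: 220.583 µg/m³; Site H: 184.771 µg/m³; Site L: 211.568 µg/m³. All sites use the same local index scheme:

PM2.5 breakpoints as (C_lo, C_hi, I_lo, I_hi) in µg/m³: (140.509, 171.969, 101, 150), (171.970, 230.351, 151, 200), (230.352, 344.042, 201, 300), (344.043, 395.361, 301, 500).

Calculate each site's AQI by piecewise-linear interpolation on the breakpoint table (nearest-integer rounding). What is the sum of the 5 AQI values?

Site G: row 230.352–344.042 (AQI 201–300). (300−201)·(321.910−230.352)/(344.042−230.352) + 201 = 99·91.558/113.690 + 201 ≈ 280.73 → 281.
Site F: row 344.043–395.361 (AQI 301–500). (500−301)·(377.567−344.043)/(395.361−344.043) + 301 = 199·33.524/51.318 + 301 ≈ 431.00 → 431.
Site B: 220.583 ∈ [171.970, 230.351] ↔ index [151, 200].
151 + (220.583−171.970)·(200−151)/(230.351−171.970) = 151 + 48.613·49/58.381 ≈ 191.80, so AQI = 192.
Site H: row 171.970–230.351 (AQI 151–200). (200−151)·(184.771−171.970)/(230.351−171.970) + 151 = 49·12.801/58.381 + 151 ≈ 161.74 → 162.
Site L 211.568: bracket 171.970–230.351 → index 151–200; slope 49/58.381, offset 39.598.
AQI = 151 + 49/58.381·39.598 ≈ 184.24 ⇒ 184.
AQIs: Site G=281, Site F=431, Site B=192, Site H=162, Site L=184. Sum = 281 + 431 + 192 + 162 + 184 = 1250.

1250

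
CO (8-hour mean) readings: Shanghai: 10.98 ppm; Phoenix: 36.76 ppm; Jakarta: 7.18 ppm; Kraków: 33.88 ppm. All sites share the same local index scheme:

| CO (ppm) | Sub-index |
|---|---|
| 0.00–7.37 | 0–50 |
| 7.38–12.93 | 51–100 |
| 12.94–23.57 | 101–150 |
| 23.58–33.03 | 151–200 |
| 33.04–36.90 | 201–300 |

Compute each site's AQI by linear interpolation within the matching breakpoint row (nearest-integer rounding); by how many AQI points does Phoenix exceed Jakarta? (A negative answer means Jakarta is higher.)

Shanghai: 10.98 lies in 7.38–12.93, so I_lo=51, I_hi=100, C_lo=7.38, C_hi=12.93.
(100−51)/(12.93−7.38) × (10.98−7.38) + 51 = 49/5.55 × 3.60 + 51 ≈ 82.78 → 83.
Phoenix: 36.76 lies in 33.04–36.90, so I_lo=201, I_hi=300, C_lo=33.04, C_hi=36.90.
(300−201)/(36.90−33.04) × (36.76−33.04) + 201 = 99/3.86 × 3.72 + 201 ≈ 296.41 → 296.
Jakarta: row 0.00–7.37 (AQI 0–50). (50−0)·(7.18−0.00)/(7.37−0.00) + 0 = 50·7.18/7.37 + 0 ≈ 48.71 → 49.
Kraków: row 33.04–36.90 (AQI 201–300). (300−201)·(33.88−33.04)/(36.90−33.04) + 201 = 99·0.84/3.86 + 201 ≈ 222.54 → 223.
AQIs: Shanghai=83, Phoenix=296, Jakarta=49, Kraków=223. Phoenix (296) − Jakarta (49) = 247.

247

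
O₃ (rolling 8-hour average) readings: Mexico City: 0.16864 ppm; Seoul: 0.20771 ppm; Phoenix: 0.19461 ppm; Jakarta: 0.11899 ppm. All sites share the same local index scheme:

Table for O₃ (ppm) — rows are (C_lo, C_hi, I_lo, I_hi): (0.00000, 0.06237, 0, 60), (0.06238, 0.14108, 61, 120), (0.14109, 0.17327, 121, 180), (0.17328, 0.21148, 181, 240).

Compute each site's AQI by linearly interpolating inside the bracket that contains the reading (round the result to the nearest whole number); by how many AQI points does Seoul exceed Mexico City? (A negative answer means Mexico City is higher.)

62

Mexico City: 0.16864 ∈ [0.14109, 0.17327] ↔ index [121, 180].
121 + (0.16864−0.14109)·(180−121)/(0.17327−0.14109) = 121 + 0.02755·59/0.03218 ≈ 171.51, so AQI = 172.
Seoul: 0.20771 lies in 0.17328–0.21148, so I_lo=181, I_hi=240, C_lo=0.17328, C_hi=0.21148.
(240−181)/(0.21148−0.17328) × (0.20771−0.17328) + 181 = 59/0.03820 × 0.03443 + 181 ≈ 234.18 → 234.
Phoenix: 0.19461 ∈ [0.17328, 0.21148] ↔ index [181, 240].
181 + (0.19461−0.17328)·(240−181)/(0.21148−0.17328) = 181 + 0.02133·59/0.03820 ≈ 213.94, so AQI = 214.
Jakarta: row 0.06238–0.14108 (AQI 61–120). (120−61)·(0.11899−0.06238)/(0.14108−0.06238) + 61 = 59·0.05661/0.07870 + 61 ≈ 103.44 → 103.
AQIs: Mexico City=172, Seoul=234, Phoenix=214, Jakarta=103. Seoul (234) − Mexico City (172) = 62.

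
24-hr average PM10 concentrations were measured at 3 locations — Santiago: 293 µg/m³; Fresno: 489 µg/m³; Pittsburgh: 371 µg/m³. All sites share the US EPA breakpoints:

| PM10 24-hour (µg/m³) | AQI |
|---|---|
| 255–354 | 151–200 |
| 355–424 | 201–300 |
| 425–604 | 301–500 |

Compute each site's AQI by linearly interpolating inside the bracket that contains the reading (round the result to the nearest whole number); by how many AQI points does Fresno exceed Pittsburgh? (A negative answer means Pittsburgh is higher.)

148

Santiago: 293 lies in 255–354, so I_lo=151, I_hi=200, C_lo=255, C_hi=354.
(200−151)/(354−255) × (293−255) + 151 = 49/99 × 38 + 151 ≈ 169.81 → 170.
Fresno: 489 ∈ [425, 604] ↔ index [301, 500].
301 + (489−425)·(500−301)/(604−425) = 301 + 64·199/179 ≈ 372.15, so AQI = 372.
Pittsburgh: row 355–424 (AQI 201–300). (300−201)·(371−355)/(424−355) + 201 = 99·16/69 + 201 ≈ 223.96 → 224.
AQIs: Santiago=170, Fresno=372, Pittsburgh=224. Fresno (372) − Pittsburgh (224) = 148.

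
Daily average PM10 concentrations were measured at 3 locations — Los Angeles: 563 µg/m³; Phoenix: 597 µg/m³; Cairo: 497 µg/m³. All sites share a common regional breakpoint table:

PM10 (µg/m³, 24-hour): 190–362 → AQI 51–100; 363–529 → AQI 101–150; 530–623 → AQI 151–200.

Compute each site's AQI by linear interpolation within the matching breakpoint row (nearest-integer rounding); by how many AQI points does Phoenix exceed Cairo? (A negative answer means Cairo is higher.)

45

Los Angeles: 563 ∈ [530, 623] ↔ index [151, 200].
151 + (563−530)·(200−151)/(623−530) = 151 + 33·49/93 ≈ 168.39, so AQI = 168.
Phoenix: 597 lies in 530–623, so I_lo=151, I_hi=200, C_lo=530, C_hi=623.
(200−151)/(623−530) × (597−530) + 151 = 49/93 × 67 + 151 ≈ 186.30 → 186.
Cairo: 497 lies in 363–529, so I_lo=101, I_hi=150, C_lo=363, C_hi=529.
(150−101)/(529−363) × (497−363) + 101 = 49/166 × 134 + 101 ≈ 140.55 → 141.
AQIs: Los Angeles=168, Phoenix=186, Cairo=141. Phoenix (186) − Cairo (141) = 45.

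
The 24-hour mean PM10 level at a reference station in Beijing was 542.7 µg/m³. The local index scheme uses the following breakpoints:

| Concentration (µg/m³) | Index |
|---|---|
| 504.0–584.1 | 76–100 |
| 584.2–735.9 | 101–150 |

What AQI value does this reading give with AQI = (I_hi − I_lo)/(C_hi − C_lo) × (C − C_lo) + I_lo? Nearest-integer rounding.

88

PM10: row 504.0–584.1 (AQI 76–100). (100−76)·(542.7−504.0)/(584.1−504.0) + 76 = 24·38.7/80.1 + 76 ≈ 87.60 → 88.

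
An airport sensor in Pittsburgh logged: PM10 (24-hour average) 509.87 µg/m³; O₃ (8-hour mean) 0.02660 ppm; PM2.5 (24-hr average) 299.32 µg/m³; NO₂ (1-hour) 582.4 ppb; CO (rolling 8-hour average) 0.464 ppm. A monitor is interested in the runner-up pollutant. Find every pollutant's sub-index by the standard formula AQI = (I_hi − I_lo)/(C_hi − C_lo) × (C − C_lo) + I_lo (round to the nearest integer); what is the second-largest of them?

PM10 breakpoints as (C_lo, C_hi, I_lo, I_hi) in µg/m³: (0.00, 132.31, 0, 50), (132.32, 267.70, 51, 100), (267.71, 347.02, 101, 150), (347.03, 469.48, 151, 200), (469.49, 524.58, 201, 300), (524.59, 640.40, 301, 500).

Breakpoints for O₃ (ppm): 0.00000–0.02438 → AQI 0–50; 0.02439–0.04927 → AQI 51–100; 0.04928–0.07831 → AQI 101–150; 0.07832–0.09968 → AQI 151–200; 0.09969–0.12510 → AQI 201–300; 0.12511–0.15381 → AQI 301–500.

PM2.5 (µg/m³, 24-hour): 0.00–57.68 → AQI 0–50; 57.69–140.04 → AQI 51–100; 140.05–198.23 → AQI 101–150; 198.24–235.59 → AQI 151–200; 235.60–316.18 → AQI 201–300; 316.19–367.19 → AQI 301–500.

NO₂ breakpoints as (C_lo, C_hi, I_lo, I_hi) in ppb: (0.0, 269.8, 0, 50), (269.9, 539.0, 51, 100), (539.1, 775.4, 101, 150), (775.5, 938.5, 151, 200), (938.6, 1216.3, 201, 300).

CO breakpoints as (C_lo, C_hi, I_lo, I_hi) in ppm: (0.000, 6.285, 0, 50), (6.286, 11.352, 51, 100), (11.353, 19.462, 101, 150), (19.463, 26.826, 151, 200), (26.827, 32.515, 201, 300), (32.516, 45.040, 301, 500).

274

PM10: 509.87 lies in 469.49–524.58, so I_lo=201, I_hi=300, C_lo=469.49, C_hi=524.58.
(300−201)/(524.58−469.49) × (509.87−469.49) + 201 = 99/55.09 × 40.38 + 201 ≈ 273.57 → 274.
O₃ 0.02660: bracket 0.02439–0.04927 → index 51–100; slope 49/0.02488, offset 0.00221.
AQI = 51 + 49/0.02488·0.00221 ≈ 55.35 ⇒ 55.
PM2.5: 299.32 lies in 235.60–316.18, so I_lo=201, I_hi=300, C_lo=235.60, C_hi=316.18.
(300−201)/(316.18−235.60) × (299.32−235.60) + 201 = 99/80.58 × 63.72 + 201 ≈ 279.29 → 279.
NO₂: row 539.1–775.4 (AQI 101–150). (150−101)·(582.4−539.1)/(775.4−539.1) + 101 = 49·43.3/236.3 + 101 ≈ 109.98 → 110.
CO: 0.464 lies in 0.000–6.285, so I_lo=0, I_hi=50, C_lo=0.000, C_hi=6.285.
(50−0)/(6.285−0.000) × (0.464−0.000) + 0 = 50/6.285 × 0.464 + 0 ≈ 3.69 → 4.
Sub-indices: PM10→274, O₃→55, PM2.5→279, NO₂→110, CO→4. Ranked high→low: 279, 274, 110, 55, 4. Second-highest sub-index = 274.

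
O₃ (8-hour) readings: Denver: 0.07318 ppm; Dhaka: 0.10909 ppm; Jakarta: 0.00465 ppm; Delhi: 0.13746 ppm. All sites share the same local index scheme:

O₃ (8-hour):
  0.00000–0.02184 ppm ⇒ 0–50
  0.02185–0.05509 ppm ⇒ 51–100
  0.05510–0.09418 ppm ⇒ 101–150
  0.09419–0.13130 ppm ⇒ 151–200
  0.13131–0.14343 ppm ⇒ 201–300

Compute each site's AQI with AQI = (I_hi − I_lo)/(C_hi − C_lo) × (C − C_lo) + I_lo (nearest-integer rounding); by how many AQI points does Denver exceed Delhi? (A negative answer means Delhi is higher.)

-127

Denver 0.07318: bracket 0.05510–0.09418 → index 101–150; slope 49/0.03908, offset 0.01808.
AQI = 101 + 49/0.03908·0.01808 ≈ 123.67 ⇒ 124.
Dhaka: row 0.09419–0.13130 (AQI 151–200). (200−151)·(0.10909−0.09419)/(0.13130−0.09419) + 151 = 49·0.01490/0.03711 + 151 ≈ 170.67 → 171.
Jakarta: 0.00465 lies in 0.00000–0.02184, so I_lo=0, I_hi=50, C_lo=0.00000, C_hi=0.02184.
(50−0)/(0.02184−0.00000) × (0.00465−0.00000) + 0 = 50/0.02184 × 0.00465 + 0 ≈ 10.65 → 11.
Delhi: 0.13746 ∈ [0.13131, 0.14343] ↔ index [201, 300].
201 + (0.13746−0.13131)·(300−201)/(0.14343−0.13131) = 201 + 0.00615·99/0.01212 ≈ 251.24, so AQI = 251.
AQIs: Denver=124, Dhaka=171, Jakarta=11, Delhi=251. Denver (124) − Delhi (251) = -127.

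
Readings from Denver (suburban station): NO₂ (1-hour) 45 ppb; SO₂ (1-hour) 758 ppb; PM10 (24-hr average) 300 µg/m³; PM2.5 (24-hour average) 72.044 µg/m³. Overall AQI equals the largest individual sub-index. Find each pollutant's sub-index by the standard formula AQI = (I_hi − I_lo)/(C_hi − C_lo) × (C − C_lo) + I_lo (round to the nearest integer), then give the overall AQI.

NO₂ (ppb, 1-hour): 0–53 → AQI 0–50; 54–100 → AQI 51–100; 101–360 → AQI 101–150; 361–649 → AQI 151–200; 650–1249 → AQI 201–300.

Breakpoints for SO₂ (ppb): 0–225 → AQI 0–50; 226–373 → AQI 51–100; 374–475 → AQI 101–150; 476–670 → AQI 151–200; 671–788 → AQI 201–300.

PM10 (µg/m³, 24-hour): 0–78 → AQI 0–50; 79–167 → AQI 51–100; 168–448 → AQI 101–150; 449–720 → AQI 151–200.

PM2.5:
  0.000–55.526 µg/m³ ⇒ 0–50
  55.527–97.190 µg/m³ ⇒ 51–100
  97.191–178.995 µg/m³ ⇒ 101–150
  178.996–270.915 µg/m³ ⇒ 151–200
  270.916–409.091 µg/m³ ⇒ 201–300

NO₂: 45 ∈ [0, 53] ↔ index [0, 50].
0 + (45−0)·(50−0)/(53−0) = 0 + 45·50/53 ≈ 42.45, so AQI = 42.
SO₂: row 671–788 (AQI 201–300). (300−201)·(758−671)/(788−671) + 201 = 99·87/117 + 201 ≈ 274.62 → 275.
PM10 300: bracket 168–448 → index 101–150; slope 49/280, offset 132.
AQI = 101 + 49/280·132 ≈ 124.10 ⇒ 124.
PM2.5: 72.044 ∈ [55.527, 97.190] ↔ index [51, 100].
51 + (72.044−55.527)·(100−51)/(97.190−55.527) = 51 + 16.517·49/41.663 ≈ 70.43, so AQI = 70.
Sub-indices: NO₂→42, SO₂→275, PM10→124, PM2.5→70. Overall AQI = max = 275; dominant pollutant is SO₂.

275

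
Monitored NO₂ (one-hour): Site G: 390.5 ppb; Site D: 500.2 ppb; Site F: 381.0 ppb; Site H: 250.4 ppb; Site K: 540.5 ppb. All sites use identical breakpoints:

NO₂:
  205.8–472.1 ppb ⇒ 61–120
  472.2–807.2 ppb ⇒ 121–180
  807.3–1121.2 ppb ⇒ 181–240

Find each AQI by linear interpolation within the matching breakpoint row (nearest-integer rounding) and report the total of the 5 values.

532

Site G: row 205.8–472.1 (AQI 61–120). (120−61)·(390.5−205.8)/(472.1−205.8) + 61 = 59·184.7/266.3 + 61 ≈ 101.92 → 102.
Site D: row 472.2–807.2 (AQI 121–180). (180−121)·(500.2−472.2)/(807.2−472.2) + 121 = 59·28.0/335.0 + 121 ≈ 125.93 → 126.
Site F 381.0: bracket 205.8–472.1 → index 61–120; slope 59/266.3, offset 175.2.
AQI = 61 + 59/266.3·175.2 ≈ 99.82 ⇒ 100.
Site H: 250.4 lies in 205.8–472.1, so I_lo=61, I_hi=120, C_lo=205.8, C_hi=472.1.
(120−61)/(472.1−205.8) × (250.4−205.8) + 61 = 59/266.3 × 44.6 + 61 ≈ 70.88 → 71.
Site K: 540.5 lies in 472.2–807.2, so I_lo=121, I_hi=180, C_lo=472.2, C_hi=807.2.
(180−121)/(807.2−472.2) × (540.5−472.2) + 121 = 59/335.0 × 68.3 + 121 ≈ 133.03 → 133.
AQIs: Site G=102, Site D=126, Site F=100, Site H=71, Site K=133. Sum = 102 + 126 + 100 + 71 + 133 = 532.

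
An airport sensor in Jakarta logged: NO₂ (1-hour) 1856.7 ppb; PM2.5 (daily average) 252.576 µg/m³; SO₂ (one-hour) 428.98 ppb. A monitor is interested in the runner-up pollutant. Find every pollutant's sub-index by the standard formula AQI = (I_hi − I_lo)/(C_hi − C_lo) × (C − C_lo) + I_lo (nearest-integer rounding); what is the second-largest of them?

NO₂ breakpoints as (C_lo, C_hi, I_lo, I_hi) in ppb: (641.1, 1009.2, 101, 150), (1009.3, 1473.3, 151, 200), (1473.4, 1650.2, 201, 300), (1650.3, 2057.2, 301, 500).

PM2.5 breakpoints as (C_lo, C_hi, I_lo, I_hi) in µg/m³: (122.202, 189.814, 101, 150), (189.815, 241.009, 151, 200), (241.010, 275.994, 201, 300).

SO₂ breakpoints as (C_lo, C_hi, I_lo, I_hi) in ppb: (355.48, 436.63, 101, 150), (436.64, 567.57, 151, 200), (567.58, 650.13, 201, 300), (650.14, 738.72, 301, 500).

NO₂: 1856.7 ∈ [1650.3, 2057.2] ↔ index [301, 500].
301 + (1856.7−1650.3)·(500−301)/(2057.2−1650.3) = 301 + 206.4·199/406.9 ≈ 401.94, so AQI = 402.
PM2.5: 252.576 ∈ [241.010, 275.994] ↔ index [201, 300].
201 + (252.576−241.010)·(300−201)/(275.994−241.010) = 201 + 11.566·99/34.984 ≈ 233.73, so AQI = 234.
SO₂: 428.98 ∈ [355.48, 436.63] ↔ index [101, 150].
101 + (428.98−355.48)·(150−101)/(436.63−355.48) = 101 + 73.50·49/81.15 ≈ 145.38, so AQI = 145.
Sub-indices: NO₂→402, PM2.5→234, SO₂→145. Ranked high→low: 402, 234, 145. Second-highest sub-index = 234.

234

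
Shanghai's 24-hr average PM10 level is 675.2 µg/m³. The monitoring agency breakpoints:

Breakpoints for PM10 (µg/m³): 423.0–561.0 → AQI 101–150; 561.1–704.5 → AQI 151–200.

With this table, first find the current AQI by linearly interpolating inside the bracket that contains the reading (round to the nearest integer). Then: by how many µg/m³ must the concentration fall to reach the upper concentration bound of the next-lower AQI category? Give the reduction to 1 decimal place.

114.2

PM10: 675.2 lies in 561.1–704.5, so I_lo=151, I_hi=200, C_lo=561.1, C_hi=704.5.
(200−151)/(704.5−561.1) × (675.2−561.1) + 151 = 49/143.4 × 114.1 + 151 ≈ 189.99 → 190.
Current AQI 190 is in the Unhealthy range (151–200). The next-lower category tops out at AQI 150, whose upper concentration bound is 561.0 µg/m³.
Reduction needed = 675.2 − 561.0 = 114.2 µg/m³.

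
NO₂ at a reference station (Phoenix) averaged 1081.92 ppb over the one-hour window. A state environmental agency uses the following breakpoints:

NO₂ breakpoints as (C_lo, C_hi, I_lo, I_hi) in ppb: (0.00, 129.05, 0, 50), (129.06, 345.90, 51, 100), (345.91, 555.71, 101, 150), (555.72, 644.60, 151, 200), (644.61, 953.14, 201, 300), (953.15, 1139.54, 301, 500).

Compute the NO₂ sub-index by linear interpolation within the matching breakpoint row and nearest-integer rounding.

438

NO₂: row 953.15–1139.54 (AQI 301–500). (500−301)·(1081.92−953.15)/(1139.54−953.15) + 301 = 199·128.77/186.39 + 301 ≈ 438.48 → 438.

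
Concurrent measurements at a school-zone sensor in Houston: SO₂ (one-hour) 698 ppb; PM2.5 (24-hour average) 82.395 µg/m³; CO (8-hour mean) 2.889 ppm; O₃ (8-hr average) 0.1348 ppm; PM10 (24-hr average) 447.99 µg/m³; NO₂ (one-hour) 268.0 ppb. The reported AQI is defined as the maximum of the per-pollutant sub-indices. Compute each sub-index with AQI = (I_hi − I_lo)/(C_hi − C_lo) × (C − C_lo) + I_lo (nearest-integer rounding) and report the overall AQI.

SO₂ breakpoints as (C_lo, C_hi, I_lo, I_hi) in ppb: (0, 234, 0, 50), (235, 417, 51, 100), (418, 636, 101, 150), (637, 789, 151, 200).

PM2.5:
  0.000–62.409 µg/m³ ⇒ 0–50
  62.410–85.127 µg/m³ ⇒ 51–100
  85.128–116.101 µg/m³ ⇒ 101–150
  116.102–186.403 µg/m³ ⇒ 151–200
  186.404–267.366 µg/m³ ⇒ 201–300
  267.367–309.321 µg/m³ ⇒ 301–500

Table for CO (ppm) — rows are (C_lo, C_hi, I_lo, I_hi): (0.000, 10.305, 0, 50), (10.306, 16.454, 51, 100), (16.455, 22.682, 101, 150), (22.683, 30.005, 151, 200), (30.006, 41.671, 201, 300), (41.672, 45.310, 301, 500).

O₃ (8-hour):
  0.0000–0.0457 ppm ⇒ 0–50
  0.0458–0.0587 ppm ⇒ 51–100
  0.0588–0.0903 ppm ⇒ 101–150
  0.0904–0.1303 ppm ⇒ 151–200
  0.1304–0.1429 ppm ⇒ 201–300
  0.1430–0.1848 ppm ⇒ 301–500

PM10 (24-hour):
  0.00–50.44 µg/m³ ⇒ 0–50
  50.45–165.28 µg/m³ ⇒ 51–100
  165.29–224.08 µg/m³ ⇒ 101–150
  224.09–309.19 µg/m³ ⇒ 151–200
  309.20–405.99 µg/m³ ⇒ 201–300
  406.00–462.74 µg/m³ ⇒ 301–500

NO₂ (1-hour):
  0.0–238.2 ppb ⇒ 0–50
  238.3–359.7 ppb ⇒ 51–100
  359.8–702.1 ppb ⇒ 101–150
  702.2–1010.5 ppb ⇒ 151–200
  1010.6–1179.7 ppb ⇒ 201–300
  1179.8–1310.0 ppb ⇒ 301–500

SO₂: 698 ∈ [637, 789] ↔ index [151, 200].
151 + (698−637)·(200−151)/(789−637) = 151 + 61·49/152 ≈ 170.66, so AQI = 171.
PM2.5: row 62.410–85.127 (AQI 51–100). (100−51)·(82.395−62.410)/(85.127−62.410) + 51 = 49·19.985/22.717 + 51 ≈ 94.11 → 94.
CO: row 0.000–10.305 (AQI 0–50). (50−0)·(2.889−0.000)/(10.305−0.000) + 0 = 50·2.889/10.305 + 0 ≈ 14.02 → 14.
O₃: 0.1348 ∈ [0.1304, 0.1429] ↔ index [201, 300].
201 + (0.1348−0.1304)·(300−201)/(0.1429−0.1304) = 201 + 0.0044·99/0.0125 ≈ 235.85, so AQI = 236.
PM10: row 406.00–462.74 (AQI 301–500). (500−301)·(447.99−406.00)/(462.74−406.00) + 301 = 199·41.99/56.74 + 301 ≈ 448.27 → 448.
NO₂: 268.0 lies in 238.3–359.7, so I_lo=51, I_hi=100, C_lo=238.3, C_hi=359.7.
(100−51)/(359.7−238.3) × (268.0−238.3) + 51 = 49/121.4 × 29.7 + 51 ≈ 62.99 → 63.
Sub-indices: SO₂→171, PM2.5→94, CO→14, O₃→236, PM10→448, NO₂→63. Overall AQI = max = 448; dominant pollutant is PM10.
AQI 448: Hazardous.

448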